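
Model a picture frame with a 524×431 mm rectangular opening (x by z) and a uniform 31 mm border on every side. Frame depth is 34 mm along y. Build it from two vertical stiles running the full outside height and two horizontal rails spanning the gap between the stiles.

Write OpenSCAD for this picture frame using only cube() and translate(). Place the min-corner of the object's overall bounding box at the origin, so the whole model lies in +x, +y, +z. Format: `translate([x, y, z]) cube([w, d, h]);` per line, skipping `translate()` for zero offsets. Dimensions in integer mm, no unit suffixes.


cube([31, 34, 493]);
translate([555, 0, 0]) cube([31, 34, 493]);
translate([31, 0, 0]) cube([524, 34, 31]);
translate([31, 0, 462]) cube([524, 34, 31]);


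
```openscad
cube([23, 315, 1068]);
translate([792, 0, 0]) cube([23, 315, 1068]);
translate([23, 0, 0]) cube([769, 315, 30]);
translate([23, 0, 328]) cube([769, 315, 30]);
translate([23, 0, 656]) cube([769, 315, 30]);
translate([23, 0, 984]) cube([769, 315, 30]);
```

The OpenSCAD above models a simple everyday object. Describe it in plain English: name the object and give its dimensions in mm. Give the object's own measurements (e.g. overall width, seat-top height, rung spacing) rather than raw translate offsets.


An open bookshelf. Two side panels, each 23 mm thick, 315 mm deep and 1068 mm tall, stand 815 mm apart (outside-to-outside). Between them sit 4 shelves, each 30 mm thick and 315 mm deep, spanning the full gap between the sides. The bottom shelf rests on the floor (its underside at z = 0) and the clear gap between one shelf's top and the next shelf's underside is 298 mm.


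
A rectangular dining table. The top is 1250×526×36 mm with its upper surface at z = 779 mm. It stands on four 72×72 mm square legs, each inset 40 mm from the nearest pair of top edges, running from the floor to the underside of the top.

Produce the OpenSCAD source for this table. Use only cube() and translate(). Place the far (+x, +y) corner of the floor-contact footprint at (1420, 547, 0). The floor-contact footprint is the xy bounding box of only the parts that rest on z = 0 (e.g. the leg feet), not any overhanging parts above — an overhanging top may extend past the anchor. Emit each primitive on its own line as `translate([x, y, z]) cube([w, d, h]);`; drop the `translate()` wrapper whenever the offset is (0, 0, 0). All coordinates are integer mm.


translate([210, 61, 743]) cube([1250, 526, 36]);
translate([250, 101, 0]) cube([72, 72, 743]);
translate([1348, 101, 0]) cube([72, 72, 743]);
translate([250, 475, 0]) cube([72, 72, 743]);
translate([1348, 475, 0]) cube([72, 72, 743]);


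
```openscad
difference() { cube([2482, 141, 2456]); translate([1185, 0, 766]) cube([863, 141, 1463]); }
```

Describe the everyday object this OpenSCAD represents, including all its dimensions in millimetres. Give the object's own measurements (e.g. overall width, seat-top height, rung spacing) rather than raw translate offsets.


A wall 2482 mm long (x), 141 mm thick (y), 2456 mm tall, with a rectangular window opening cut through it. The opening is 863 mm wide and 1463 mm tall; its sill is at z = 766 mm and its near (−x) edge is 1185 mm from the wall's −x end. The opening passes through the full wall thickness.


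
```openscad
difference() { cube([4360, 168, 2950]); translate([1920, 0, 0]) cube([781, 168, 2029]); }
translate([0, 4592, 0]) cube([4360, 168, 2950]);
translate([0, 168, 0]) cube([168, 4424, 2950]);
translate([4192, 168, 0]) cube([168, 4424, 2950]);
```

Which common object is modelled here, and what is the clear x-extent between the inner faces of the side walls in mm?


A single room. The interior width is 4024 mm.

Four walls enclosing a rectangle with a door in the front wall — a room. Outside width 4360 minus two 168 mm walls gives 4024 mm.


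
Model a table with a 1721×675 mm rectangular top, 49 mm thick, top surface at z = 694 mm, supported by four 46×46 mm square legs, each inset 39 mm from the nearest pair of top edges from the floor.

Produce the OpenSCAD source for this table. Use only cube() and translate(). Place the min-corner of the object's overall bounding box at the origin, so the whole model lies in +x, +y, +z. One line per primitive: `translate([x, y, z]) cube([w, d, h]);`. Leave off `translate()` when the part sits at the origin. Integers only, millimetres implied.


translate([0, 0, 645]) cube([1721, 675, 49]);
translate([39, 39, 0]) cube([46, 46, 645]);
translate([1636, 39, 0]) cube([46, 46, 645]);
translate([39, 590, 0]) cube([46, 46, 645]);
translate([1636, 590, 0]) cube([46, 46, 645]);


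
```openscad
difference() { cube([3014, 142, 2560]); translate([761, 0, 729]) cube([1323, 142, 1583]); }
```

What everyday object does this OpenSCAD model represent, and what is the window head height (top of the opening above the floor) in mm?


A wall with a window opening. The window head height is 2312 mm.

A wall with a rectangular opening subtracted — a window. Sill at z = 729, opening 1583 mm tall, so the head is at 729 + 1583 = 2312 mm.


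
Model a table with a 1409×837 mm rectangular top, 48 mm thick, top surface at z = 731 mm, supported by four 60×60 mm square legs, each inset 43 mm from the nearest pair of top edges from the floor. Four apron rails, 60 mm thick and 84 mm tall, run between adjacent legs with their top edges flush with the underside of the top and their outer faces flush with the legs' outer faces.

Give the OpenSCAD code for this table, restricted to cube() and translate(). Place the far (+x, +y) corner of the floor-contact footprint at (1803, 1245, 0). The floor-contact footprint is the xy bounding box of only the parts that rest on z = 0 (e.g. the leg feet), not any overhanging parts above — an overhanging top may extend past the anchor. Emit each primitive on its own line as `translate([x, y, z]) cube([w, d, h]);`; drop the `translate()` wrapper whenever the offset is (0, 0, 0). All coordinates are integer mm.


translate([437, 451, 683]) cube([1409, 837, 48]);
translate([480, 494, 0]) cube([60, 60, 683]);
translate([1743, 494, 0]) cube([60, 60, 683]);
translate([480, 1185, 0]) cube([60, 60, 683]);
translate([1743, 1185, 0]) cube([60, 60, 683]);
translate([540, 494, 599]) cube([1203, 60, 84]);
translate([540, 1185, 599]) cube([1203, 60, 84]);
translate([480, 554, 599]) cube([60, 631, 84]);
translate([1743, 554, 599]) cube([60, 631, 84]);


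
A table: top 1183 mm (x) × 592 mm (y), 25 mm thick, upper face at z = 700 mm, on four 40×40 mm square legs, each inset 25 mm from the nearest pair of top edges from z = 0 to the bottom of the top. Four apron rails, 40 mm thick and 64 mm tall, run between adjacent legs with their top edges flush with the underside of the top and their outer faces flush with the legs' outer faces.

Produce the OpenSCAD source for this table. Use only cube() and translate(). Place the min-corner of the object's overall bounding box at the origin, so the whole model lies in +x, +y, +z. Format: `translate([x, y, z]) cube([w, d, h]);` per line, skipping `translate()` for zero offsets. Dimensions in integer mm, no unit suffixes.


// leg_h = 700 - 25 = 675
// apron z = 675 - 64 = 611
translate([0, 0, 675]) cube([1183, 592, 25]);
translate([25, 25, 0]) cube([40, 40, 675]);
translate([1118, 25, 0]) cube([40, 40, 675]);
translate([25, 527, 0]) cube([40, 40, 675]);
translate([1118, 527, 0]) cube([40, 40, 675]);
translate([65, 25, 611]) cube([1053, 40, 64]);
translate([65, 527, 611]) cube([1053, 40, 64]);
translate([25, 65, 611]) cube([40, 462, 64]);
translate([1118, 65, 611]) cube([40, 462, 64]);


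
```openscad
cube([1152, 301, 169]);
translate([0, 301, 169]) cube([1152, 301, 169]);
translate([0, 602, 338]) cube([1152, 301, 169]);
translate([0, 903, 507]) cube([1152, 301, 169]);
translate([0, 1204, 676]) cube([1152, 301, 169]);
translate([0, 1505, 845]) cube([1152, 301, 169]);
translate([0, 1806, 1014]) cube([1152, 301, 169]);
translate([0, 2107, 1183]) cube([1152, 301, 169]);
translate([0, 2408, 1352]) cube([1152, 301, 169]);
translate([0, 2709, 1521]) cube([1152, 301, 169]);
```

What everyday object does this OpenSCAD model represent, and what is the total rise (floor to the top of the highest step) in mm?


A staircase. The total rise is 1690 mm.

10 identical blocks, each offset up and back from the previous — a staircase. Each step is 169 mm tall and there are 10 of them, so the total rise is 10 × 169 = 1690 mm.


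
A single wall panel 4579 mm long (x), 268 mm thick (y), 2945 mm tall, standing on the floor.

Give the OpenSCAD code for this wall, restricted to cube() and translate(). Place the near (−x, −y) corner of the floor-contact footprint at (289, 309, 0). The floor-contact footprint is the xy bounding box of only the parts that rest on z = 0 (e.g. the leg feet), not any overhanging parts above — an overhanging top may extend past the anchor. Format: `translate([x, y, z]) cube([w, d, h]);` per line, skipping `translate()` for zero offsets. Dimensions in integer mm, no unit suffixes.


translate([289, 309, 0]) cube([4579, 268, 2945]);


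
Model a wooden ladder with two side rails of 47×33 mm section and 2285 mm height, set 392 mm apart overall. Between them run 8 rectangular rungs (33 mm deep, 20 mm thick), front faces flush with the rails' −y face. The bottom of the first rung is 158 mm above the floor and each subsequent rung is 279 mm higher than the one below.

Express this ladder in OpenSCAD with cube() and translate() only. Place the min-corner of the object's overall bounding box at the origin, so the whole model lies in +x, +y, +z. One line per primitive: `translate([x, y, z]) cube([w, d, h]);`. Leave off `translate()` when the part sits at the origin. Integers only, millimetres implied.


cube([47, 33, 2285]);
translate([345, 0, 0]) cube([47, 33, 2285]);
translate([47, 0, 158]) cube([298, 33, 20]);
translate([47, 0, 437]) cube([298, 33, 20]);
translate([47, 0, 716]) cube([298, 33, 20]);
translate([47, 0, 995]) cube([298, 33, 20]);
translate([47, 0, 1274]) cube([298, 33, 20]);
translate([47, 0, 1553]) cube([298, 33, 20]);
translate([47, 0, 1832]) cube([298, 33, 20]);
translate([47, 0, 2111]) cube([298, 33, 20]);


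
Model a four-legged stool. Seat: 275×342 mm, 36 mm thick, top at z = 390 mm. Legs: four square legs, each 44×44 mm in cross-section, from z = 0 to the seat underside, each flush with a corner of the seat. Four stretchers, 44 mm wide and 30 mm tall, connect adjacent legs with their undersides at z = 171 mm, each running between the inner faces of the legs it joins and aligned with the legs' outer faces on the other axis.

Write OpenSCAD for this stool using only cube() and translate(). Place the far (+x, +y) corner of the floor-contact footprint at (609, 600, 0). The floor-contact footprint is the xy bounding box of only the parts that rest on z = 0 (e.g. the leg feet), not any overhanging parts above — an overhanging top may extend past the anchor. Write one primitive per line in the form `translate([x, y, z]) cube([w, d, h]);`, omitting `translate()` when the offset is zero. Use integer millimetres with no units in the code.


// leg_h = 390 - 36 = 354
// stretcher span = 275 - 2*44 = 187
translate([334, 258, 354]) cube([275, 342, 36]);
translate([334, 258, 0]) cube([44, 44, 354]);
translate([565, 258, 0]) cube([44, 44, 354]);
translate([334, 556, 0]) cube([44, 44, 354]);
translate([565, 556, 0]) cube([44, 44, 354]);
translate([378, 258, 171]) cube([187, 44, 30]);
translate([378, 556, 171]) cube([187, 44, 30]);
translate([334, 302, 171]) cube([44, 254, 30]);
translate([565, 302, 171]) cube([44, 254, 30]);


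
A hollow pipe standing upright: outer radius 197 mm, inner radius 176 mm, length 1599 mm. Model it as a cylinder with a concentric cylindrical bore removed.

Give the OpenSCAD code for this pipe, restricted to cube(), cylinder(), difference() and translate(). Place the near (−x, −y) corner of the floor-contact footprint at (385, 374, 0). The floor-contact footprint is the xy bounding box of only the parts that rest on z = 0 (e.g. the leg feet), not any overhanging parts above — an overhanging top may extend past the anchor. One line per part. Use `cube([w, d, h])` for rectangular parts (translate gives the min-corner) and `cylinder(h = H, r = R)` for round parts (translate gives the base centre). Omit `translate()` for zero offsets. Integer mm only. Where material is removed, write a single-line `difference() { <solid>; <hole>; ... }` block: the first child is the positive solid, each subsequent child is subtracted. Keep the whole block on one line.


difference() { translate([582, 571, 0]) cylinder(h = 1599, r = 197); translate([582, 571, 0]) cylinder(h = 1599, r = 176); }


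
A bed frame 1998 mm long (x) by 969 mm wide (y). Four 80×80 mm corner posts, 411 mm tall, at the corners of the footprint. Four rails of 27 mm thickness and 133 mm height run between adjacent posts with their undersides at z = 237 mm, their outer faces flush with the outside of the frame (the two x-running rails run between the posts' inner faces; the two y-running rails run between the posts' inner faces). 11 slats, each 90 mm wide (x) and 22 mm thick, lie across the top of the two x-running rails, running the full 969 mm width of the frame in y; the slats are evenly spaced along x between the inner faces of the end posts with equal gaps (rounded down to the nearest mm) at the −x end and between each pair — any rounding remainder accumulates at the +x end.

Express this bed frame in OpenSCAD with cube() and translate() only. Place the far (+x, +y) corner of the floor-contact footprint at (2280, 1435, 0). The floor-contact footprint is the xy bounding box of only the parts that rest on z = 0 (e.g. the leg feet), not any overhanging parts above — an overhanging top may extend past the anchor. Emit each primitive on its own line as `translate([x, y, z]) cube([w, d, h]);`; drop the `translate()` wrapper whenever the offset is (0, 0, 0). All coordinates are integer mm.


translate([282, 466, 0]) cube([80, 80, 411]);
translate([282, 1355, 0]) cube([80, 80, 411]);
translate([2200, 466, 0]) cube([80, 80, 411]);
translate([2200, 1355, 0]) cube([80, 80, 411]);
translate([362, 466, 237]) cube([1838, 27, 133]);
translate([362, 1408, 237]) cube([1838, 27, 133]);
translate([282, 546, 237]) cube([27, 809, 133]);
translate([2253, 546, 237]) cube([27, 809, 133]);
translate([432, 466, 370]) cube([90, 969, 22]);
translate([592, 466, 370]) cube([90, 969, 22]);
translate([752, 466, 370]) cube([90, 969, 22]);
translate([912, 466, 370]) cube([90, 969, 22]);
translate([1072, 466, 370]) cube([90, 969, 22]);
translate([1232, 466, 370]) cube([90, 969, 22]);
translate([1392, 466, 370]) cube([90, 969, 22]);
translate([1552, 466, 370]) cube([90, 969, 22]);
translate([1712, 466, 370]) cube([90, 969, 22]);
translate([1872, 466, 370]) cube([90, 969, 22]);
translate([2032, 466, 370]) cube([90, 969, 22]);


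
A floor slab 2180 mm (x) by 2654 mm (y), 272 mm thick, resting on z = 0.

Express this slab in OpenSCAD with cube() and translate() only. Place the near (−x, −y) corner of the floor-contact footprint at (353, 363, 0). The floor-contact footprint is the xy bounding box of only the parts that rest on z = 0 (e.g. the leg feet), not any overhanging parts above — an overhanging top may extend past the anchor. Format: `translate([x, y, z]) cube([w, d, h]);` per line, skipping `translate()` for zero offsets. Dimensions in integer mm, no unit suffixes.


translate([353, 363, 0]) cube([2180, 2654, 272]);


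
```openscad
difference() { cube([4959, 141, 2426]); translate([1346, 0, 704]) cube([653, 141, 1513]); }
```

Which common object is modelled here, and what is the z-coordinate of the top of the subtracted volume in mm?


A wall with a window opening. The window head height is 2217 mm.

A wall with a rectangular opening subtracted — a window. Sill at z = 704, opening 1513 mm tall, so the head is at 704 + 1513 = 2217 mm.


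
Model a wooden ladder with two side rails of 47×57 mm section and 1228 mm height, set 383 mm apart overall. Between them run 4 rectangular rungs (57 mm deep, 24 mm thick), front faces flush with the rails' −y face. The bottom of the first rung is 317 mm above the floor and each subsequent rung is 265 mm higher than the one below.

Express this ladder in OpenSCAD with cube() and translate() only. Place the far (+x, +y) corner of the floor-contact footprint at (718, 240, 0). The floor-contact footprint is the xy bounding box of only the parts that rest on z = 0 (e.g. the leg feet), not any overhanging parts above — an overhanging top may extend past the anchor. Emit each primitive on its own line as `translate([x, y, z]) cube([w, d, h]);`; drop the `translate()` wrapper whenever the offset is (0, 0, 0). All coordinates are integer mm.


translate([335, 183, 0]) cube([47, 57, 1228]);
translate([671, 183, 0]) cube([47, 57, 1228]);
translate([382, 183, 317]) cube([289, 57, 24]);
translate([382, 183, 582]) cube([289, 57, 24]);
translate([382, 183, 847]) cube([289, 57, 24]);
translate([382, 183, 1112]) cube([289, 57, 24]);


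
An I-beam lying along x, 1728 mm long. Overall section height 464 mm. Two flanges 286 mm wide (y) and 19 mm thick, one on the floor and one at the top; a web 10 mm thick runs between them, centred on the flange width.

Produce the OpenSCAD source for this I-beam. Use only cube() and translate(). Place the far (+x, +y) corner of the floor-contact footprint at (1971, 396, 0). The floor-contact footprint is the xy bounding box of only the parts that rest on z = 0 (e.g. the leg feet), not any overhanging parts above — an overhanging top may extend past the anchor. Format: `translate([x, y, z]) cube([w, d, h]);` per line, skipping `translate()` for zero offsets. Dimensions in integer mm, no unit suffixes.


translate([243, 110, 0]) cube([1728, 286, 19]);
translate([243, 248, 19]) cube([1728, 10, 426]);
translate([243, 110, 445]) cube([1728, 286, 19]);


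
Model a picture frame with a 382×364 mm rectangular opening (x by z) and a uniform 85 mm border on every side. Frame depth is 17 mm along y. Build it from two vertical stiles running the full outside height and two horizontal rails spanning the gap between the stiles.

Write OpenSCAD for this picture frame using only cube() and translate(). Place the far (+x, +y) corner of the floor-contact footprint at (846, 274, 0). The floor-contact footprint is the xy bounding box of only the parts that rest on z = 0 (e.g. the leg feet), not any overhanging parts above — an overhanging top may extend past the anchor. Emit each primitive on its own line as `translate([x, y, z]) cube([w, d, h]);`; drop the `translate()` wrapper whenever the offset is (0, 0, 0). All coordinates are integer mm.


translate([294, 257, 0]) cube([85, 17, 534]);
translate([761, 257, 0]) cube([85, 17, 534]);
translate([379, 257, 0]) cube([382, 17, 85]);
translate([379, 257, 449]) cube([382, 17, 85]);


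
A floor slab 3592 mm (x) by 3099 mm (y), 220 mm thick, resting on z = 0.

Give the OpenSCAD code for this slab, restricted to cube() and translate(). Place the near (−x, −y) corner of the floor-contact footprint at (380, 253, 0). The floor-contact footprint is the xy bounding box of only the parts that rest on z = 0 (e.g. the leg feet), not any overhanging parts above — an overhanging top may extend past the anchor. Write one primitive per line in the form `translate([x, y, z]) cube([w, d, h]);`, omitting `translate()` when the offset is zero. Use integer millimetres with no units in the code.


translate([380, 253, 0]) cube([3592, 3099, 220]);


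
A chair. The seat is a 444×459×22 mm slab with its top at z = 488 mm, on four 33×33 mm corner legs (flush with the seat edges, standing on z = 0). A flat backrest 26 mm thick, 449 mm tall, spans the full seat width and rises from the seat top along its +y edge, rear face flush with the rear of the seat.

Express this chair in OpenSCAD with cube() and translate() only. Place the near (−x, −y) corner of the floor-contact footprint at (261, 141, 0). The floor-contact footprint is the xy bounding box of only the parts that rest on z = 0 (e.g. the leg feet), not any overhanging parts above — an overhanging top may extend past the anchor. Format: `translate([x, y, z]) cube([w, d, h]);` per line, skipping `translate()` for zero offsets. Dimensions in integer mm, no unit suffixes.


// leg_h = 488 - 22 = 466
translate([261, 141, 466]) cube([444, 459, 22]);
translate([261, 141, 0]) cube([33, 33, 466]);
translate([672, 141, 0]) cube([33, 33, 466]);
translate([261, 567, 0]) cube([33, 33, 466]);
translate([672, 567, 0]) cube([33, 33, 466]);
translate([261, 574, 488]) cube([444, 26, 449]);


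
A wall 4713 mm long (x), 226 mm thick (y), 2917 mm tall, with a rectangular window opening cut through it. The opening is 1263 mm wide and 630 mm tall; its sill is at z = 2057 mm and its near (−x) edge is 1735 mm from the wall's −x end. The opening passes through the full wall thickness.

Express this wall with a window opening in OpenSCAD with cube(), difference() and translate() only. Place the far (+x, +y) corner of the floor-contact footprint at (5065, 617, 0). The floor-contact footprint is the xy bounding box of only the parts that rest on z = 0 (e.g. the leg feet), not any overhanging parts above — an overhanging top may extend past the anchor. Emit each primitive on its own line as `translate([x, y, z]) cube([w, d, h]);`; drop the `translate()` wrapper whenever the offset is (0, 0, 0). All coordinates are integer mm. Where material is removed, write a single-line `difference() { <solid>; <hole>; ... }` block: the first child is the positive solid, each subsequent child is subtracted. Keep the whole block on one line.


difference() { translate([352, 391, 0]) cube([4713, 226, 2917]); translate([2087, 391, 2057]) cube([1263, 226, 630]); }


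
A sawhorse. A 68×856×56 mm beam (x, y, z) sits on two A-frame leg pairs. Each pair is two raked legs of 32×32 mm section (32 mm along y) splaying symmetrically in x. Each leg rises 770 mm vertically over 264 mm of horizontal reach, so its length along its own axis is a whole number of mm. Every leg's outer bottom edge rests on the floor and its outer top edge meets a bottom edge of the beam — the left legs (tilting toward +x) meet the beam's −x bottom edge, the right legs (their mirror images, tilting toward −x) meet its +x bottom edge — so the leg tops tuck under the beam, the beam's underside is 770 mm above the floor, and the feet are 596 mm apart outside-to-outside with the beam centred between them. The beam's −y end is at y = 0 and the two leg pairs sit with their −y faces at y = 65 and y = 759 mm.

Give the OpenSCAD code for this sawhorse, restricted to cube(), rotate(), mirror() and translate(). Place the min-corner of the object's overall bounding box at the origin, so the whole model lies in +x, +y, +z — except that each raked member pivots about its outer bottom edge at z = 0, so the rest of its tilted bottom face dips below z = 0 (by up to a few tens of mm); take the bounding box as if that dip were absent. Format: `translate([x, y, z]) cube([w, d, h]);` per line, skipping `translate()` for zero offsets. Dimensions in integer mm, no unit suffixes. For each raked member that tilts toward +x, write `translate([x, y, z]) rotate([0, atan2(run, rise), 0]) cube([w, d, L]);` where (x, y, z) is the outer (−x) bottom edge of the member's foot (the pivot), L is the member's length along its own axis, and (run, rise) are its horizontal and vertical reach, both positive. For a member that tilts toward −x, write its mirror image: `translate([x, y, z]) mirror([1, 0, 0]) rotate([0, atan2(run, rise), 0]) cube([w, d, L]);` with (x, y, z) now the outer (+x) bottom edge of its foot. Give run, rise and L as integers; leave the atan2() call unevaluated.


translate([264, 0, 770]) cube([68, 856, 56]);
translate([0, 65, 0]) rotate([0, atan2(264, 770), 0]) cube([32, 32, 814]);
translate([596, 65, 0]) mirror([1, 0, 0]) rotate([0, atan2(264, 770), 0]) cube([32, 32, 814]);
translate([0, 759, 0]) rotate([0, atan2(264, 770), 0]) cube([32, 32, 814]);
translate([596, 759, 0]) mirror([1, 0, 0]) rotate([0, atan2(264, 770), 0]) cube([32, 32, 814]);


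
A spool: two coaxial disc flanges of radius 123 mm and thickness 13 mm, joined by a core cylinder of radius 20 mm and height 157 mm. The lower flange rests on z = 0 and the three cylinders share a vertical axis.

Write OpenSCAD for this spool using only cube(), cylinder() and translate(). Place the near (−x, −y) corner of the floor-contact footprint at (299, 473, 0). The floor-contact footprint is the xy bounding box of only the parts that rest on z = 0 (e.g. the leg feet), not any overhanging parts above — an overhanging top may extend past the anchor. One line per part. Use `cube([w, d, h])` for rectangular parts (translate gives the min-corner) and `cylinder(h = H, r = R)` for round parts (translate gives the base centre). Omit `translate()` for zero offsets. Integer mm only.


translate([422, 596, 0]) cylinder(h = 13, r = 123);
translate([422, 596, 13]) cylinder(h = 157, r = 20);
translate([422, 596, 170]) cylinder(h = 13, r = 123);


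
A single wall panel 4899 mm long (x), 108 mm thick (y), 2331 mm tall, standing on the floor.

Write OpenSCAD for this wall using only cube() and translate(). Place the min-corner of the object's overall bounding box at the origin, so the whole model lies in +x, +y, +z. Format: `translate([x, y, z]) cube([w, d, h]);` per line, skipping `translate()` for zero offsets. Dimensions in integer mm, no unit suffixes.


cube([4899, 108, 2331]);


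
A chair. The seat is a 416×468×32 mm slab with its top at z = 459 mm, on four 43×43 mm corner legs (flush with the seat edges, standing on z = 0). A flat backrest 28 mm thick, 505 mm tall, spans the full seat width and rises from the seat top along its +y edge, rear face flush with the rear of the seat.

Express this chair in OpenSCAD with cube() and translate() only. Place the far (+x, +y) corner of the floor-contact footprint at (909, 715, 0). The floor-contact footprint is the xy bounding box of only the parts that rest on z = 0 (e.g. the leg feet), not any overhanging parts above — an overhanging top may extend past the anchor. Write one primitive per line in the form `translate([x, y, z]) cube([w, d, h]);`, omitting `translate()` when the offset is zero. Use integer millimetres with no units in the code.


// leg_h = 459 - 32 = 427
translate([493, 247, 427]) cube([416, 468, 32]);
translate([493, 247, 0]) cube([43, 43, 427]);
translate([866, 247, 0]) cube([43, 43, 427]);
translate([493, 672, 0]) cube([43, 43, 427]);
translate([866, 672, 0]) cube([43, 43, 427]);
translate([493, 687, 459]) cube([416, 28, 505]);


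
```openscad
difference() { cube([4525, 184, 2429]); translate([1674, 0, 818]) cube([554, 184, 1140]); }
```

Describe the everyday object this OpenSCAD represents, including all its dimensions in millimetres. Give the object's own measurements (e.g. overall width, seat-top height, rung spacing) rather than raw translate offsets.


A wall 4525 mm long (x), 184 mm thick (y), 2429 mm tall, with a rectangular window opening cut through it. The opening is 554 mm wide and 1140 mm tall; its sill is at z = 818 mm and its near (−x) edge is 1674 mm from the wall's −x end. The opening passes through the full wall thickness.


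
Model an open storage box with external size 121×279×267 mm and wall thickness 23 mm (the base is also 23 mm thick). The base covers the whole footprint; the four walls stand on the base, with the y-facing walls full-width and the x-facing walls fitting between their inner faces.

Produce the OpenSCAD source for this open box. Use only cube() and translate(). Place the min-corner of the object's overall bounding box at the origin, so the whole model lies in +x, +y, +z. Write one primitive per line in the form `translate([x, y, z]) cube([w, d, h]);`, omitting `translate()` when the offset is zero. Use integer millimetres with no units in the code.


cube([121, 279, 23]);
translate([0, 0, 23]) cube([121, 23, 244]);
translate([0, 256, 23]) cube([121, 23, 244]);
translate([0, 23, 23]) cube([23, 233, 244]);
translate([98, 23, 23]) cube([23, 233, 244]);


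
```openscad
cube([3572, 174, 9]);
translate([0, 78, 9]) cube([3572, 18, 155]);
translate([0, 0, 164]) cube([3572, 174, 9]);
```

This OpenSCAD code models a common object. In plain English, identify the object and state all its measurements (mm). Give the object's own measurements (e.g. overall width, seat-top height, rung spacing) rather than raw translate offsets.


An I-beam lying along x, 3572 mm long. Overall section height 173 mm. Two flanges 174 mm wide (y) and 9 mm thick, one on the floor and one at the top; a web 18 mm thick runs between them, centred on the flange width.


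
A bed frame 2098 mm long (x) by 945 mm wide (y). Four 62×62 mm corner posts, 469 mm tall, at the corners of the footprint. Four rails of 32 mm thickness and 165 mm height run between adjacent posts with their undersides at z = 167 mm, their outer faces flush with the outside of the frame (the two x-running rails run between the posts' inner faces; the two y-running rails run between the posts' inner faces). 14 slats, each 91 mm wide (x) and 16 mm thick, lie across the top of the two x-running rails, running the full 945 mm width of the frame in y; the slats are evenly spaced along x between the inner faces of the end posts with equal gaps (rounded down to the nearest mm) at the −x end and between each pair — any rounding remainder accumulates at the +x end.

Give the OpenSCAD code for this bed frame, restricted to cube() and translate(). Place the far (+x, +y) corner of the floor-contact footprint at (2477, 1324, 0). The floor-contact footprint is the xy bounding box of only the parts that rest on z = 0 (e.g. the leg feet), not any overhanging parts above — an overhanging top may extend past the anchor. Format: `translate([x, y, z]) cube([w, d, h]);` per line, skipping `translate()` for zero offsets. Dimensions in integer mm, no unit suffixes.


// slat z = rail_z + rail_h = 167 + 165 = 332
// slat gap = ⌊(1974 − 14·91) / 15⌋ = 46
translate([379, 379, 0]) cube([62, 62, 469]);
translate([379, 1262, 0]) cube([62, 62, 469]);
translate([2415, 379, 0]) cube([62, 62, 469]);
translate([2415, 1262, 0]) cube([62, 62, 469]);
translate([441, 379, 167]) cube([1974, 32, 165]);
translate([441, 1292, 167]) cube([1974, 32, 165]);
translate([379, 441, 167]) cube([32, 821, 165]);
translate([2445, 441, 167]) cube([32, 821, 165]);
translate([487, 379, 332]) cube([91, 945, 16]);
translate([624, 379, 332]) cube([91, 945, 16]);
translate([761, 379, 332]) cube([91, 945, 16]);
translate([898, 379, 332]) cube([91, 945, 16]);
translate([1035, 379, 332]) cube([91, 945, 16]);
translate([1172, 379, 332]) cube([91, 945, 16]);
translate([1309, 379, 332]) cube([91, 945, 16]);
translate([1446, 379, 332]) cube([91, 945, 16]);
translate([1583, 379, 332]) cube([91, 945, 16]);
translate([1720, 379, 332]) cube([91, 945, 16]);
translate([1857, 379, 332]) cube([91, 945, 16]);
translate([1994, 379, 332]) cube([91, 945, 16]);
translate([2131, 379, 332]) cube([91, 945, 16]);
translate([2268, 379, 332]) cube([91, 945, 16]);


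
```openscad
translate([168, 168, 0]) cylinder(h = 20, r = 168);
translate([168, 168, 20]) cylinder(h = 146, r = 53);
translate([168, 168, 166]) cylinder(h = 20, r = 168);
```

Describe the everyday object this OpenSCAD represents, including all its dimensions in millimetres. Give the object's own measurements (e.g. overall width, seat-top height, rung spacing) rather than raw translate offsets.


A spool: two coaxial disc flanges of radius 168 mm and thickness 20 mm, joined by a core cylinder of radius 53 mm and height 146 mm. The lower flange rests on z = 0 and the three cylinders share a vertical axis.


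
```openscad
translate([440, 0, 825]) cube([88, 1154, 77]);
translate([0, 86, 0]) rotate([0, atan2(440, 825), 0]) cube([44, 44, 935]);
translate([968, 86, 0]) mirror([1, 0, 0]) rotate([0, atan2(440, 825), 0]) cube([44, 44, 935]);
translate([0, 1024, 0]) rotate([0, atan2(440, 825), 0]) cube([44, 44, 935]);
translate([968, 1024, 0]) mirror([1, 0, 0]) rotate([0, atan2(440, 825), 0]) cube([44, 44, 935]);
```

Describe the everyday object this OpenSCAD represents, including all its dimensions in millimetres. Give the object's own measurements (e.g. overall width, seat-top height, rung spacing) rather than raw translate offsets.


A sawhorse. A 88×1154×77 mm beam (x, y, z) sits on two A-frame leg pairs. Each pair is two raked legs of 44×44 mm section (44 mm along y) splaying symmetrically in x. Each leg rises 825 mm vertically over 440 mm of horizontal reach and is 935 mm long along its own axis. Every leg's outer bottom edge rests on the floor and its outer top edge meets a bottom edge of the beam — the left legs (tilting toward +x) meet the beam's −x bottom edge, the right legs (their mirror images, tilting toward −x) meet its +x bottom edge — so the leg tops tuck under the beam, the beam's underside is 825 mm above the floor, and the feet are 968 mm apart outside-to-outside with the beam centred between them. The two leg pairs are set in 86 mm from either end of the beam.


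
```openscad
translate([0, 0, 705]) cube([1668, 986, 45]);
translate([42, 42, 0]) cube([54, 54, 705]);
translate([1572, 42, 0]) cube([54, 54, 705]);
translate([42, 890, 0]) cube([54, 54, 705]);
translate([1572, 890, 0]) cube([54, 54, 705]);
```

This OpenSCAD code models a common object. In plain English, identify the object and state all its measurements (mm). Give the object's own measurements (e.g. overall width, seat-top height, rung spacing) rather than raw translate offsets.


A rectangular dining table. The top is 1668×986×45 mm with its upper surface at z = 750 mm. It stands on four 54×54 mm square legs, each inset 42 mm from the nearest pair of top edges, running from the floor to the underside of the top.


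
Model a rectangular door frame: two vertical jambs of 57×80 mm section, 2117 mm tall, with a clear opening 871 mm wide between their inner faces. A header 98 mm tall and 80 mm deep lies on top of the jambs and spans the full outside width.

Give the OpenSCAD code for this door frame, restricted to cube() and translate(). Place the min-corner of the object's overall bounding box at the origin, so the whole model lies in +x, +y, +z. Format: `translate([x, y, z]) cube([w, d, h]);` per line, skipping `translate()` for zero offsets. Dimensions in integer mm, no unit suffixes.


cube([57, 80, 2117]);
translate([928, 0, 0]) cube([57, 80, 2117]);
translate([0, 0, 2117]) cube([985, 80, 98]);


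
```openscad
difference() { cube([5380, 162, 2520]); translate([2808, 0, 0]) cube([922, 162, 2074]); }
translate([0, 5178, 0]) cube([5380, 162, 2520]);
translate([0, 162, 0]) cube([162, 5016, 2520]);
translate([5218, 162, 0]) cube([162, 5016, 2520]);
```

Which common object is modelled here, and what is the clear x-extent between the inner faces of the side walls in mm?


A single room. The interior width is 5056 mm.

Four walls enclosing a rectangle with a door in the front wall — a room. Outside width 5380 minus two 162 mm walls gives 5056 mm.


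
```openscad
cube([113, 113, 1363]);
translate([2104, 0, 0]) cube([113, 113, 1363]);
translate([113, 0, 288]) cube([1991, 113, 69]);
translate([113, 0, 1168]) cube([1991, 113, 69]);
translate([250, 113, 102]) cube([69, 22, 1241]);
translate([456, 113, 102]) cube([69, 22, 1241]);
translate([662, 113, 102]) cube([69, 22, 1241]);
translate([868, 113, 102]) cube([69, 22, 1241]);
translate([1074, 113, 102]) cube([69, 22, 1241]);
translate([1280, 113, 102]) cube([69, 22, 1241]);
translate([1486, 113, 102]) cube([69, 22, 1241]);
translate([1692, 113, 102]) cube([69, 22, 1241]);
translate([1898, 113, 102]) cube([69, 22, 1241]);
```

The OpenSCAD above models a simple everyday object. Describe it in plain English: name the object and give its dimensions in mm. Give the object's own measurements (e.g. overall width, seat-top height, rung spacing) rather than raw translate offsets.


A fence section. Two 113×113 mm posts, 1363 mm tall, stand on the floor with a clear span of 1991 mm between their inner faces. Two horizontal rails of 113×69 mm section span the gap between the posts with their undersides at z = 288 mm and z = 1168 mm, flush with the posts' −y face. 9 pickets, each 69 mm wide, 22 mm thick and 1241 mm tall, are fixed to the +y face of the rails with their bottoms at z = 102 mm, spaced across the span with a 137 mm gap after the −x post and between neighbouring pickets and before the +x post.


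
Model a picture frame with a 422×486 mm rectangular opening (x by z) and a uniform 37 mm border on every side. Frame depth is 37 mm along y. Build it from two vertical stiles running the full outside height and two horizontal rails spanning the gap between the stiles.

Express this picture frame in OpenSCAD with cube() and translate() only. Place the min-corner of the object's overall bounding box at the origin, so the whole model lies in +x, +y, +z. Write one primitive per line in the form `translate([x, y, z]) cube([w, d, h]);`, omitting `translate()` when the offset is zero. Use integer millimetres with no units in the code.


cube([37, 37, 560]);
translate([459, 0, 0]) cube([37, 37, 560]);
translate([37, 0, 0]) cube([422, 37, 37]);
translate([37, 0, 523]) cube([422, 37, 37]);


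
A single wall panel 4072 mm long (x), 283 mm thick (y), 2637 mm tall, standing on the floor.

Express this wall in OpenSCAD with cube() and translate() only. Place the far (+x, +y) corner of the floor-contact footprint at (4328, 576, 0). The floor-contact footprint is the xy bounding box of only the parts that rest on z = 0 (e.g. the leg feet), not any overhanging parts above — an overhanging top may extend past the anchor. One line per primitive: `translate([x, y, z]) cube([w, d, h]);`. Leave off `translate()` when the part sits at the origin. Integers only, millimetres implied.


translate([256, 293, 0]) cube([4072, 283, 2637]);


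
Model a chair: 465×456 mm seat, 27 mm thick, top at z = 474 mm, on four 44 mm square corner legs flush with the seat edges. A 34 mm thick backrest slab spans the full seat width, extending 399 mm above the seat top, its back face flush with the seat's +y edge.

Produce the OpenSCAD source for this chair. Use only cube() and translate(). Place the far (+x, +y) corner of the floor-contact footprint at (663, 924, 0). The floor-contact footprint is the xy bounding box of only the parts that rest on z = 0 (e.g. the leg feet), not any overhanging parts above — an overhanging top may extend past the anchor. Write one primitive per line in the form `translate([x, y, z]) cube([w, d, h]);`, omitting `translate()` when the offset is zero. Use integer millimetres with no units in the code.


// leg_h = 474 - 27 = 447
translate([198, 468, 447]) cube([465, 456, 27]);
translate([198, 468, 0]) cube([44, 44, 447]);
translate([619, 468, 0]) cube([44, 44, 447]);
translate([198, 880, 0]) cube([44, 44, 447]);
translate([619, 880, 0]) cube([44, 44, 447]);
translate([198, 890, 474]) cube([465, 34, 399]);


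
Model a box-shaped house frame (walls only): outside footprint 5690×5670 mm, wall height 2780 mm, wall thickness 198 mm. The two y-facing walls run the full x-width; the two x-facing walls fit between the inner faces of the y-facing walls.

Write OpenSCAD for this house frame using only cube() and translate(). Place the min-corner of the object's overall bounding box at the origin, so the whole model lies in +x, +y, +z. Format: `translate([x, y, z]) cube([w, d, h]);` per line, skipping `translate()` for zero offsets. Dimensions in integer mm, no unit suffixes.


cube([5690, 198, 2780]);
translate([0, 5472, 0]) cube([5690, 198, 2780]);
translate([0, 198, 0]) cube([198, 5274, 2780]);
translate([5492, 198, 0]) cube([198, 5274, 2780]);


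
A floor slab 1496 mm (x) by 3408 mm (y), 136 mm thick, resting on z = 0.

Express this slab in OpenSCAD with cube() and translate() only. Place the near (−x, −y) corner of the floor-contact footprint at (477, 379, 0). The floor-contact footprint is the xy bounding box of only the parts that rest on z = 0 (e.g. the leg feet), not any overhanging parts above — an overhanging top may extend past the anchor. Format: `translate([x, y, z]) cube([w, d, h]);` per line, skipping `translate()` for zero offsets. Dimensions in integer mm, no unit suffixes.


translate([477, 379, 0]) cube([1496, 3408, 136]);
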